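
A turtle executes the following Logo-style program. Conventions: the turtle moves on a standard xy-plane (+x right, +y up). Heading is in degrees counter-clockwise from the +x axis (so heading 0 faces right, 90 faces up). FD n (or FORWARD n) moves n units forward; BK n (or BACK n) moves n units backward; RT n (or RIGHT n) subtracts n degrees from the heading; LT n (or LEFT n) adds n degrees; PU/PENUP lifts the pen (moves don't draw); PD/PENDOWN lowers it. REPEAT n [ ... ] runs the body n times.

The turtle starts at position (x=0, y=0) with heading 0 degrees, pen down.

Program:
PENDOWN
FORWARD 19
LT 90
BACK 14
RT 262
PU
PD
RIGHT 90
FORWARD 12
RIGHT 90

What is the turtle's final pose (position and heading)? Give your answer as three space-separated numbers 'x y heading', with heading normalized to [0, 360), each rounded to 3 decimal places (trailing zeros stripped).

Executing turtle program step by step:
Start: pos=(0,0), heading=0, pen down
PD: pen down
FD 19: (0,0) -> (19,0) [heading=0, draw]
LT 90: heading 0 -> 90
BK 14: (19,0) -> (19,-14) [heading=90, draw]
RT 262: heading 90 -> 188
PU: pen up
PD: pen down
RT 90: heading 188 -> 98
FD 12: (19,-14) -> (17.33,-2.117) [heading=98, draw]
RT 90: heading 98 -> 8
Final: pos=(17.33,-2.117), heading=8, 3 segment(s) drawn

Answer: 17.33 -2.117 8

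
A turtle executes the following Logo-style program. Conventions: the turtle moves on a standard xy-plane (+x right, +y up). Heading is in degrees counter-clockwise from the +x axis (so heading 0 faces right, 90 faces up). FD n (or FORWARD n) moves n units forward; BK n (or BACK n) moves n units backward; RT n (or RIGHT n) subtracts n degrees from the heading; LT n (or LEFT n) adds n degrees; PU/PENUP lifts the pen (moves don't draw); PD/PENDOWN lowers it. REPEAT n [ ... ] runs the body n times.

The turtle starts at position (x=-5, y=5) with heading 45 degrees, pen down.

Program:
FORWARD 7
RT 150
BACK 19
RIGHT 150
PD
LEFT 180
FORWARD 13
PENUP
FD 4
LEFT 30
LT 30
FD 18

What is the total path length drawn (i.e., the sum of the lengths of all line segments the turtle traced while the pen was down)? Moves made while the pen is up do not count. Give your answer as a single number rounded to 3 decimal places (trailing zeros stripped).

Answer: 39

Derivation:
Executing turtle program step by step:
Start: pos=(-5,5), heading=45, pen down
FD 7: (-5,5) -> (-0.05,9.95) [heading=45, draw]
RT 150: heading 45 -> 255
BK 19: (-0.05,9.95) -> (4.867,28.302) [heading=255, draw]
RT 150: heading 255 -> 105
PD: pen down
LT 180: heading 105 -> 285
FD 13: (4.867,28.302) -> (8.232,15.745) [heading=285, draw]
PU: pen up
FD 4: (8.232,15.745) -> (9.267,11.882) [heading=285, move]
LT 30: heading 285 -> 315
LT 30: heading 315 -> 345
FD 18: (9.267,11.882) -> (26.654,7.223) [heading=345, move]
Final: pos=(26.654,7.223), heading=345, 3 segment(s) drawn

Segment lengths:
  seg 1: (-5,5) -> (-0.05,9.95), length = 7
  seg 2: (-0.05,9.95) -> (4.867,28.302), length = 19
  seg 3: (4.867,28.302) -> (8.232,15.745), length = 13
Total = 39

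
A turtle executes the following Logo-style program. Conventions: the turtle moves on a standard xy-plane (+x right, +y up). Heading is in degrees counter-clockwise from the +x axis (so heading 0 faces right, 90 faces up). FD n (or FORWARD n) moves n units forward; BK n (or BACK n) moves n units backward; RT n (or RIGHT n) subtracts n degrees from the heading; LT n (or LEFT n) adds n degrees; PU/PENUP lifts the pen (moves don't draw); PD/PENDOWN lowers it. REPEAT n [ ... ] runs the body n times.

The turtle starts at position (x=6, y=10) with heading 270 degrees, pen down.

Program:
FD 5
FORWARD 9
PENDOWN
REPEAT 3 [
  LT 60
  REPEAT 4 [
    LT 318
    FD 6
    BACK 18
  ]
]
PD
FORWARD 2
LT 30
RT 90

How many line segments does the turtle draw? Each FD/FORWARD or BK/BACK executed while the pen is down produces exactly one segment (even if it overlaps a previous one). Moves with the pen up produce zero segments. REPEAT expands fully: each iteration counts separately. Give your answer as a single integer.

Answer: 27

Derivation:
Executing turtle program step by step:
Start: pos=(6,10), heading=270, pen down
FD 5: (6,10) -> (6,5) [heading=270, draw]
FD 9: (6,5) -> (6,-4) [heading=270, draw]
PD: pen down
REPEAT 3 [
  -- iteration 1/3 --
  LT 60: heading 270 -> 330
  REPEAT 4 [
    -- iteration 1/4 --
    LT 318: heading 330 -> 288
    FD 6: (6,-4) -> (7.854,-9.706) [heading=288, draw]
    BK 18: (7.854,-9.706) -> (2.292,7.413) [heading=288, draw]
    -- iteration 2/4 --
    LT 318: heading 288 -> 246
    FD 6: (2.292,7.413) -> (-0.149,1.931) [heading=246, draw]
    BK 18: (-0.149,1.931) -> (7.173,18.375) [heading=246, draw]
    -- iteration 3/4 --
    LT 318: heading 246 -> 204
    FD 6: (7.173,18.375) -> (1.691,15.935) [heading=204, draw]
    BK 18: (1.691,15.935) -> (18.135,23.256) [heading=204, draw]
    -- iteration 4/4 --
    LT 318: heading 204 -> 162
    FD 6: (18.135,23.256) -> (12.429,25.11) [heading=162, draw]
    BK 18: (12.429,25.11) -> (29.548,19.548) [heading=162, draw]
  ]
  -- iteration 2/3 --
  LT 60: heading 162 -> 222
  REPEAT 4 [
    -- iteration 1/4 --
    LT 318: heading 222 -> 180
    FD 6: (29.548,19.548) -> (23.548,19.548) [heading=180, draw]
    BK 18: (23.548,19.548) -> (41.548,19.548) [heading=180, draw]
    -- iteration 2/4 --
    LT 318: heading 180 -> 138
    FD 6: (41.548,19.548) -> (37.089,23.563) [heading=138, draw]
    BK 18: (37.089,23.563) -> (50.466,11.518) [heading=138, draw]
    -- iteration 3/4 --
    LT 318: heading 138 -> 96
    FD 6: (50.466,11.518) -> (49.838,17.485) [heading=96, draw]
    BK 18: (49.838,17.485) -> (51.72,-0.416) [heading=96, draw]
    -- iteration 4/4 --
    LT 318: heading 96 -> 54
    FD 6: (51.72,-0.416) -> (55.247,4.438) [heading=54, draw]
    BK 18: (55.247,4.438) -> (44.667,-10.124) [heading=54, draw]
  ]
  -- iteration 3/3 --
  LT 60: heading 54 -> 114
  REPEAT 4 [
    -- iteration 1/4 --
    LT 318: heading 114 -> 72
    FD 6: (44.667,-10.124) -> (46.521,-4.418) [heading=72, draw]
    BK 18: (46.521,-4.418) -> (40.958,-21.537) [heading=72, draw]
    -- iteration 2/4 --
    LT 318: heading 72 -> 30
    FD 6: (40.958,-21.537) -> (46.154,-18.537) [heading=30, draw]
    BK 18: (46.154,-18.537) -> (30.566,-27.537) [heading=30, draw]
    -- iteration 3/4 --
    LT 318: heading 30 -> 348
    FD 6: (30.566,-27.537) -> (36.435,-28.784) [heading=348, draw]
    BK 18: (36.435,-28.784) -> (18.828,-25.042) [heading=348, draw]
    -- iteration 4/4 --
    LT 318: heading 348 -> 306
    FD 6: (18.828,-25.042) -> (22.355,-29.896) [heading=306, draw]
    BK 18: (22.355,-29.896) -> (11.775,-15.334) [heading=306, draw]
  ]
]
PD: pen down
FD 2: (11.775,-15.334) -> (12.95,-16.952) [heading=306, draw]
LT 30: heading 306 -> 336
RT 90: heading 336 -> 246
Final: pos=(12.95,-16.952), heading=246, 27 segment(s) drawn
Segments drawn: 27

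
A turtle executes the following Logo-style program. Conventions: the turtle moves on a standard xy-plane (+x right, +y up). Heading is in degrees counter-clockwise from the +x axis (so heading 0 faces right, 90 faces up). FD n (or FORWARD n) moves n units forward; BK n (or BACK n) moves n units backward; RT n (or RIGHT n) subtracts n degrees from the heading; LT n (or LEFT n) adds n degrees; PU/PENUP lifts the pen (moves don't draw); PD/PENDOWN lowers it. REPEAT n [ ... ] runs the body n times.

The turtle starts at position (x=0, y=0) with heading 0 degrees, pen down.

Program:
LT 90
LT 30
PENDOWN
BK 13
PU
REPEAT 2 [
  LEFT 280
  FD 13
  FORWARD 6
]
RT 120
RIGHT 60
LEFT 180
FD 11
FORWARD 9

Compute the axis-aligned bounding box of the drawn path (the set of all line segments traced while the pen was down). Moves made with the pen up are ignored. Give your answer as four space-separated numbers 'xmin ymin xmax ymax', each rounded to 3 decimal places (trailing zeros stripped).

Answer: 0 -11.258 6.5 0

Derivation:
Executing turtle program step by step:
Start: pos=(0,0), heading=0, pen down
LT 90: heading 0 -> 90
LT 30: heading 90 -> 120
PD: pen down
BK 13: (0,0) -> (6.5,-11.258) [heading=120, draw]
PU: pen up
REPEAT 2 [
  -- iteration 1/2 --
  LT 280: heading 120 -> 40
  FD 13: (6.5,-11.258) -> (16.459,-2.902) [heading=40, move]
  FD 6: (16.459,-2.902) -> (21.055,0.955) [heading=40, move]
  -- iteration 2/2 --
  LT 280: heading 40 -> 320
  FD 13: (21.055,0.955) -> (31.013,-7.402) [heading=320, move]
  FD 6: (31.013,-7.402) -> (35.61,-11.258) [heading=320, move]
]
RT 120: heading 320 -> 200
RT 60: heading 200 -> 140
LT 180: heading 140 -> 320
FD 11: (35.61,-11.258) -> (44.036,-18.329) [heading=320, move]
FD 9: (44.036,-18.329) -> (50.931,-24.114) [heading=320, move]
Final: pos=(50.931,-24.114), heading=320, 1 segment(s) drawn

Segment endpoints: x in {0, 6.5}, y in {-11.258, 0}
xmin=0, ymin=-11.258, xmax=6.5, ymax=0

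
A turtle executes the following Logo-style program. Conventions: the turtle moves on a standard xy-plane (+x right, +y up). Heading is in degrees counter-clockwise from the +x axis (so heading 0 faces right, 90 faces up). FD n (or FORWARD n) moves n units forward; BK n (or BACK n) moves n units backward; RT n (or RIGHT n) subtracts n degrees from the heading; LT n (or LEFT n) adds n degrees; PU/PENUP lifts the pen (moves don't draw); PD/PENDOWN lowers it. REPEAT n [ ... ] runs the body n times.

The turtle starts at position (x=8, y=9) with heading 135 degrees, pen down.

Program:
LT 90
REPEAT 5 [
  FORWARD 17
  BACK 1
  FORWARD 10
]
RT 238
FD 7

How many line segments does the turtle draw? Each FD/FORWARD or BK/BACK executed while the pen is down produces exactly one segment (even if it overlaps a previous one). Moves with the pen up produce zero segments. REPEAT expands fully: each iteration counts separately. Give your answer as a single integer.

Executing turtle program step by step:
Start: pos=(8,9), heading=135, pen down
LT 90: heading 135 -> 225
REPEAT 5 [
  -- iteration 1/5 --
  FD 17: (8,9) -> (-4.021,-3.021) [heading=225, draw]
  BK 1: (-4.021,-3.021) -> (-3.314,-2.314) [heading=225, draw]
  FD 10: (-3.314,-2.314) -> (-10.385,-9.385) [heading=225, draw]
  -- iteration 2/5 --
  FD 17: (-10.385,-9.385) -> (-22.406,-21.406) [heading=225, draw]
  BK 1: (-22.406,-21.406) -> (-21.698,-20.698) [heading=225, draw]
  FD 10: (-21.698,-20.698) -> (-28.77,-27.77) [heading=225, draw]
  -- iteration 3/5 --
  FD 17: (-28.77,-27.77) -> (-40.79,-39.79) [heading=225, draw]
  BK 1: (-40.79,-39.79) -> (-40.083,-39.083) [heading=225, draw]
  FD 10: (-40.083,-39.083) -> (-47.154,-46.154) [heading=225, draw]
  -- iteration 4/5 --
  FD 17: (-47.154,-46.154) -> (-59.175,-58.175) [heading=225, draw]
  BK 1: (-59.175,-58.175) -> (-58.468,-57.468) [heading=225, draw]
  FD 10: (-58.468,-57.468) -> (-65.539,-64.539) [heading=225, draw]
  -- iteration 5/5 --
  FD 17: (-65.539,-64.539) -> (-77.56,-76.56) [heading=225, draw]
  BK 1: (-77.56,-76.56) -> (-76.853,-75.853) [heading=225, draw]
  FD 10: (-76.853,-75.853) -> (-83.924,-82.924) [heading=225, draw]
]
RT 238: heading 225 -> 347
FD 7: (-83.924,-82.924) -> (-77.103,-84.499) [heading=347, draw]
Final: pos=(-77.103,-84.499), heading=347, 16 segment(s) drawn
Segments drawn: 16

Answer: 16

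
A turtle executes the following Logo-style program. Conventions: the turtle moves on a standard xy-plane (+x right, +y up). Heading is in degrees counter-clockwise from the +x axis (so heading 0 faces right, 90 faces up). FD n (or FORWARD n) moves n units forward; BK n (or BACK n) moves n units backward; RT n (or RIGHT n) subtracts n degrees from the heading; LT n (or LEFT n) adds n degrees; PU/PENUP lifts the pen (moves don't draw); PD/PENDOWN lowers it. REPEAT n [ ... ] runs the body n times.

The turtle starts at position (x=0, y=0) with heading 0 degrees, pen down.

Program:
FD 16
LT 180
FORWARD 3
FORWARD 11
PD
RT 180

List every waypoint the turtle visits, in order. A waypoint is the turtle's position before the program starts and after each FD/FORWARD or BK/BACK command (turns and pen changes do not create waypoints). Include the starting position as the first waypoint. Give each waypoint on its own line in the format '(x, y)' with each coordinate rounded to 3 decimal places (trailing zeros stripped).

Executing turtle program step by step:
Start: pos=(0,0), heading=0, pen down
FD 16: (0,0) -> (16,0) [heading=0, draw]
LT 180: heading 0 -> 180
FD 3: (16,0) -> (13,0) [heading=180, draw]
FD 11: (13,0) -> (2,0) [heading=180, draw]
PD: pen down
RT 180: heading 180 -> 0
Final: pos=(2,0), heading=0, 3 segment(s) drawn
Waypoints (4 total):
(0, 0)
(16, 0)
(13, 0)
(2, 0)

Answer: (0, 0)
(16, 0)
(13, 0)
(2, 0)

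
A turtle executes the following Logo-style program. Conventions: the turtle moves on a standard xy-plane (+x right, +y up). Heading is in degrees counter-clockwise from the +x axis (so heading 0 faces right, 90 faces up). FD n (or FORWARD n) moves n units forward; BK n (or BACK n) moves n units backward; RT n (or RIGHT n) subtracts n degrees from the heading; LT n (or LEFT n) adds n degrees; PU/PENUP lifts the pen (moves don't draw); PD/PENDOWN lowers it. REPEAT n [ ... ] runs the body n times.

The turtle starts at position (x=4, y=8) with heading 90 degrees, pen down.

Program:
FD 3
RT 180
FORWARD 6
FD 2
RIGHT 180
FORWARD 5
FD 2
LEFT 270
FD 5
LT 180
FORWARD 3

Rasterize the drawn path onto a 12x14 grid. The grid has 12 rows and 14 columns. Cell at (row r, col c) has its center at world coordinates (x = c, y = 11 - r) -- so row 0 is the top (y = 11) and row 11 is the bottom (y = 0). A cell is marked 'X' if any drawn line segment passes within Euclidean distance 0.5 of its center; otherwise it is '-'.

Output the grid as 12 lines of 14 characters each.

Answer: ----X---------
----XXXXXX----
----X---------
----X---------
----X---------
----X---------
----X---------
----X---------
----X---------
--------------
--------------
--------------

Derivation:
Segment 0: (4,8) -> (4,11)
Segment 1: (4,11) -> (4,5)
Segment 2: (4,5) -> (4,3)
Segment 3: (4,3) -> (4,8)
Segment 4: (4,8) -> (4,10)
Segment 5: (4,10) -> (9,10)
Segment 6: (9,10) -> (6,10)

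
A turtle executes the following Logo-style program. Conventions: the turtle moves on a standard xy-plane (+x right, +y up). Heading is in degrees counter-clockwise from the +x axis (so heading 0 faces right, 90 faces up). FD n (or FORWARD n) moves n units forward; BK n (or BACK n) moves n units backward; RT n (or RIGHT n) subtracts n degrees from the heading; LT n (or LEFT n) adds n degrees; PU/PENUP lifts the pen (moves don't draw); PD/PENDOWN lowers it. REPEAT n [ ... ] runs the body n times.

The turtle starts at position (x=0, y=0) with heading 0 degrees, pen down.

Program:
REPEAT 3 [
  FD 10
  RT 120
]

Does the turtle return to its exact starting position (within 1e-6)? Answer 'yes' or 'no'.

Answer: yes

Derivation:
Executing turtle program step by step:
Start: pos=(0,0), heading=0, pen down
REPEAT 3 [
  -- iteration 1/3 --
  FD 10: (0,0) -> (10,0) [heading=0, draw]
  RT 120: heading 0 -> 240
  -- iteration 2/3 --
  FD 10: (10,0) -> (5,-8.66) [heading=240, draw]
  RT 120: heading 240 -> 120
  -- iteration 3/3 --
  FD 10: (5,-8.66) -> (0,0) [heading=120, draw]
  RT 120: heading 120 -> 0
]
Final: pos=(0,0), heading=0, 3 segment(s) drawn

Start position: (0, 0)
Final position: (0, 0)
Distance = 0; < 1e-6 -> CLOSED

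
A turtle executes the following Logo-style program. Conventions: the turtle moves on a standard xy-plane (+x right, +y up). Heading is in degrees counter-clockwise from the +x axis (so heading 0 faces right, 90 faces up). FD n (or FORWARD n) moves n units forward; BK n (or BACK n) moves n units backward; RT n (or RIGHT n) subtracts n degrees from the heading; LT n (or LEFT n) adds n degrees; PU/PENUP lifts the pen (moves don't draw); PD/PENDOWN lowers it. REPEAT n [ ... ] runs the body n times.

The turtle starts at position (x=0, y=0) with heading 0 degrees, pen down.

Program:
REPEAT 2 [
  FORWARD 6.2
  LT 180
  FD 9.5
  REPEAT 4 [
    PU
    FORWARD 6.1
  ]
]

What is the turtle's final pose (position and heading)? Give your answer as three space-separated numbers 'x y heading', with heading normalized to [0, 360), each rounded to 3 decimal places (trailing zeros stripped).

Answer: 0 0 0

Derivation:
Executing turtle program step by step:
Start: pos=(0,0), heading=0, pen down
REPEAT 2 [
  -- iteration 1/2 --
  FD 6.2: (0,0) -> (6.2,0) [heading=0, draw]
  LT 180: heading 0 -> 180
  FD 9.5: (6.2,0) -> (-3.3,0) [heading=180, draw]
  REPEAT 4 [
    -- iteration 1/4 --
    PU: pen up
    FD 6.1: (-3.3,0) -> (-9.4,0) [heading=180, move]
    -- iteration 2/4 --
    PU: pen up
    FD 6.1: (-9.4,0) -> (-15.5,0) [heading=180, move]
    -- iteration 3/4 --
    PU: pen up
    FD 6.1: (-15.5,0) -> (-21.6,0) [heading=180, move]
    -- iteration 4/4 --
    PU: pen up
    FD 6.1: (-21.6,0) -> (-27.7,0) [heading=180, move]
  ]
  -- iteration 2/2 --
  FD 6.2: (-27.7,0) -> (-33.9,0) [heading=180, move]
  LT 180: heading 180 -> 0
  FD 9.5: (-33.9,0) -> (-24.4,0) [heading=0, move]
  REPEAT 4 [
    -- iteration 1/4 --
    PU: pen up
    FD 6.1: (-24.4,0) -> (-18.3,0) [heading=0, move]
    -- iteration 2/4 --
    PU: pen up
    FD 6.1: (-18.3,0) -> (-12.2,0) [heading=0, move]
    -- iteration 3/4 --
    PU: pen up
    FD 6.1: (-12.2,0) -> (-6.1,0) [heading=0, move]
    -- iteration 4/4 --
    PU: pen up
    FD 6.1: (-6.1,0) -> (0,0) [heading=0, move]
  ]
]
Final: pos=(0,0), heading=0, 2 segment(s) drawn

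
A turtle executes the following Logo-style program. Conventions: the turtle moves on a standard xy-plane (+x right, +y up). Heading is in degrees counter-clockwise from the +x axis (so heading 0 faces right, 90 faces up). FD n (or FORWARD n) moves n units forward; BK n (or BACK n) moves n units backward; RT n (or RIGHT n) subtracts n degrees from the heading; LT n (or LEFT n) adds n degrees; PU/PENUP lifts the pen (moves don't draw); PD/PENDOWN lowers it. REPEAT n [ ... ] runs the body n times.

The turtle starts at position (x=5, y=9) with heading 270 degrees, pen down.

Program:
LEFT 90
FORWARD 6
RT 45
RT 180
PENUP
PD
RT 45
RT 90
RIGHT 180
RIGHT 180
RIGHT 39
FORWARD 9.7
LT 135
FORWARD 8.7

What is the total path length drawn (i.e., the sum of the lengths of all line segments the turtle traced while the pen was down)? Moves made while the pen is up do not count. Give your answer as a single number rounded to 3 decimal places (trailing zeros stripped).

Executing turtle program step by step:
Start: pos=(5,9), heading=270, pen down
LT 90: heading 270 -> 0
FD 6: (5,9) -> (11,9) [heading=0, draw]
RT 45: heading 0 -> 315
RT 180: heading 315 -> 135
PU: pen up
PD: pen down
RT 45: heading 135 -> 90
RT 90: heading 90 -> 0
RT 180: heading 0 -> 180
RT 180: heading 180 -> 0
RT 39: heading 0 -> 321
FD 9.7: (11,9) -> (18.538,2.896) [heading=321, draw]
LT 135: heading 321 -> 96
FD 8.7: (18.538,2.896) -> (17.629,11.548) [heading=96, draw]
Final: pos=(17.629,11.548), heading=96, 3 segment(s) drawn

Segment lengths:
  seg 1: (5,9) -> (11,9), length = 6
  seg 2: (11,9) -> (18.538,2.896), length = 9.7
  seg 3: (18.538,2.896) -> (17.629,11.548), length = 8.7
Total = 24.4

Answer: 24.4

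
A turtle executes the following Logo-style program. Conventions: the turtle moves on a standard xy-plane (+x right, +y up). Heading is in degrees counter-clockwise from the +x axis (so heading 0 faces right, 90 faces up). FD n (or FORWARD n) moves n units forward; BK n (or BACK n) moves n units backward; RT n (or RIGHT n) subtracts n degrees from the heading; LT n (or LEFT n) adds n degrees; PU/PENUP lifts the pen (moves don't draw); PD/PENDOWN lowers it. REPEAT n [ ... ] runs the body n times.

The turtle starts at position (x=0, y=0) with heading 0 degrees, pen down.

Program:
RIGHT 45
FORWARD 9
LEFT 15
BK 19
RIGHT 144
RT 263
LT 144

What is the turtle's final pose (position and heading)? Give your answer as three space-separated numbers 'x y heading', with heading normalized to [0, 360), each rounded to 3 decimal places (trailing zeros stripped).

Executing turtle program step by step:
Start: pos=(0,0), heading=0, pen down
RT 45: heading 0 -> 315
FD 9: (0,0) -> (6.364,-6.364) [heading=315, draw]
LT 15: heading 315 -> 330
BK 19: (6.364,-6.364) -> (-10.091,3.136) [heading=330, draw]
RT 144: heading 330 -> 186
RT 263: heading 186 -> 283
LT 144: heading 283 -> 67
Final: pos=(-10.091,3.136), heading=67, 2 segment(s) drawn

Answer: -10.091 3.136 67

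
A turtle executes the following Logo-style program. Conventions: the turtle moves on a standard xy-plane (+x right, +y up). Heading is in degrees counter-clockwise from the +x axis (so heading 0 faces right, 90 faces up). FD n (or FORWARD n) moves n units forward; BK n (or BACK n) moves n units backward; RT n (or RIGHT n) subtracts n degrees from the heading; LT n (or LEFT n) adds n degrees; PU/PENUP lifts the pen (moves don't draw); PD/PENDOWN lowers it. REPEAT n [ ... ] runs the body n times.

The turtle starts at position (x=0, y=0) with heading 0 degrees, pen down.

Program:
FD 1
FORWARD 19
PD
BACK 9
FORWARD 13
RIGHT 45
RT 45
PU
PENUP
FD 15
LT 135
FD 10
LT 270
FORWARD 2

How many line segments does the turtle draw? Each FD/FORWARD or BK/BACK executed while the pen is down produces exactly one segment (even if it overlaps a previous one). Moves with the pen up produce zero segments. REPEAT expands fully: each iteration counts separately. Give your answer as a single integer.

Answer: 4

Derivation:
Executing turtle program step by step:
Start: pos=(0,0), heading=0, pen down
FD 1: (0,0) -> (1,0) [heading=0, draw]
FD 19: (1,0) -> (20,0) [heading=0, draw]
PD: pen down
BK 9: (20,0) -> (11,0) [heading=0, draw]
FD 13: (11,0) -> (24,0) [heading=0, draw]
RT 45: heading 0 -> 315
RT 45: heading 315 -> 270
PU: pen up
PU: pen up
FD 15: (24,0) -> (24,-15) [heading=270, move]
LT 135: heading 270 -> 45
FD 10: (24,-15) -> (31.071,-7.929) [heading=45, move]
LT 270: heading 45 -> 315
FD 2: (31.071,-7.929) -> (32.485,-9.343) [heading=315, move]
Final: pos=(32.485,-9.343), heading=315, 4 segment(s) drawn
Segments drawn: 4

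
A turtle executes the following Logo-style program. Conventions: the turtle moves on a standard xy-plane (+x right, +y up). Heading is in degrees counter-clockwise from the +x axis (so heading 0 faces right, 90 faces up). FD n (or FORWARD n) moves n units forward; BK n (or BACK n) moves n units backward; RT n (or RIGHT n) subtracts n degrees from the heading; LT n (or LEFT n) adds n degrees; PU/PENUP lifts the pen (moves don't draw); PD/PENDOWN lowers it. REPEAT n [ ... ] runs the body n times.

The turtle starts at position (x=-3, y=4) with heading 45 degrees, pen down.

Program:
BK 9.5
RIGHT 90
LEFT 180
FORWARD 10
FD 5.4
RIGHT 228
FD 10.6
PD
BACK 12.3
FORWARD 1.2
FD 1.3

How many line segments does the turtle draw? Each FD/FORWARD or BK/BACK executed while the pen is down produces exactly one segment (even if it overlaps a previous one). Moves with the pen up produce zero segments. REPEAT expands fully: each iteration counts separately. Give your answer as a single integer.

Executing turtle program step by step:
Start: pos=(-3,4), heading=45, pen down
BK 9.5: (-3,4) -> (-9.718,-2.718) [heading=45, draw]
RT 90: heading 45 -> 315
LT 180: heading 315 -> 135
FD 10: (-9.718,-2.718) -> (-16.789,4.354) [heading=135, draw]
FD 5.4: (-16.789,4.354) -> (-20.607,8.172) [heading=135, draw]
RT 228: heading 135 -> 267
FD 10.6: (-20.607,8.172) -> (-21.162,-2.414) [heading=267, draw]
PD: pen down
BK 12.3: (-21.162,-2.414) -> (-20.518,9.87) [heading=267, draw]
FD 1.2: (-20.518,9.87) -> (-20.581,8.671) [heading=267, draw]
FD 1.3: (-20.581,8.671) -> (-20.649,7.373) [heading=267, draw]
Final: pos=(-20.649,7.373), heading=267, 7 segment(s) drawn
Segments drawn: 7

Answer: 7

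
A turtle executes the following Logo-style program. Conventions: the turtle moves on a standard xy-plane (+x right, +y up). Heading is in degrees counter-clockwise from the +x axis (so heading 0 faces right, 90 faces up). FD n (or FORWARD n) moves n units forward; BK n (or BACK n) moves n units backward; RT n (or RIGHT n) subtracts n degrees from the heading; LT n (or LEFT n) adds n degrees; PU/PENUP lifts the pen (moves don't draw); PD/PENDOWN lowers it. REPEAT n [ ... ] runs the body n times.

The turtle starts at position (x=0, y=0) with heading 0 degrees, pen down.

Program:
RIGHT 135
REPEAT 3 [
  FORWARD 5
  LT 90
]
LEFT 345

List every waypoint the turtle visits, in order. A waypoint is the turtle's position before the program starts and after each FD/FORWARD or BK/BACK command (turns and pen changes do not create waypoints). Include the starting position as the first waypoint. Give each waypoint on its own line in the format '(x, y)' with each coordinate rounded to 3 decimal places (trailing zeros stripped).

Executing turtle program step by step:
Start: pos=(0,0), heading=0, pen down
RT 135: heading 0 -> 225
REPEAT 3 [
  -- iteration 1/3 --
  FD 5: (0,0) -> (-3.536,-3.536) [heading=225, draw]
  LT 90: heading 225 -> 315
  -- iteration 2/3 --
  FD 5: (-3.536,-3.536) -> (0,-7.071) [heading=315, draw]
  LT 90: heading 315 -> 45
  -- iteration 3/3 --
  FD 5: (0,-7.071) -> (3.536,-3.536) [heading=45, draw]
  LT 90: heading 45 -> 135
]
LT 345: heading 135 -> 120
Final: pos=(3.536,-3.536), heading=120, 3 segment(s) drawn
Waypoints (4 total):
(0, 0)
(-3.536, -3.536)
(0, -7.071)
(3.536, -3.536)

Answer: (0, 0)
(-3.536, -3.536)
(0, -7.071)
(3.536, -3.536)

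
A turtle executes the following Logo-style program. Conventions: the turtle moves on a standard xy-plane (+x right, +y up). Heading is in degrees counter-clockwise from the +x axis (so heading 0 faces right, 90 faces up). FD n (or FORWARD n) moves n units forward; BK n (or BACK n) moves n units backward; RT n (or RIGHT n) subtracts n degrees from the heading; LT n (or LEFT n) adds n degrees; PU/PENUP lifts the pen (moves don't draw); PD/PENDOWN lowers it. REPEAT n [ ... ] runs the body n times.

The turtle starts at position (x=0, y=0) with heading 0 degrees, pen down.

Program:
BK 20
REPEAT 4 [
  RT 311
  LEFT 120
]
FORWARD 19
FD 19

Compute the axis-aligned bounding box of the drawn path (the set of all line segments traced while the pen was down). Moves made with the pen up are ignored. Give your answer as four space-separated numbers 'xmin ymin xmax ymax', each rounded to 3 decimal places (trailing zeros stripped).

Answer: -20 -26.397 7.335 0

Derivation:
Executing turtle program step by step:
Start: pos=(0,0), heading=0, pen down
BK 20: (0,0) -> (-20,0) [heading=0, draw]
REPEAT 4 [
  -- iteration 1/4 --
  RT 311: heading 0 -> 49
  LT 120: heading 49 -> 169
  -- iteration 2/4 --
  RT 311: heading 169 -> 218
  LT 120: heading 218 -> 338
  -- iteration 3/4 --
  RT 311: heading 338 -> 27
  LT 120: heading 27 -> 147
  -- iteration 4/4 --
  RT 311: heading 147 -> 196
  LT 120: heading 196 -> 316
]
FD 19: (-20,0) -> (-6.333,-13.199) [heading=316, draw]
FD 19: (-6.333,-13.199) -> (7.335,-26.397) [heading=316, draw]
Final: pos=(7.335,-26.397), heading=316, 3 segment(s) drawn

Segment endpoints: x in {-20, -6.333, 0, 7.335}, y in {-26.397, -13.199, 0}
xmin=-20, ymin=-26.397, xmax=7.335, ymax=0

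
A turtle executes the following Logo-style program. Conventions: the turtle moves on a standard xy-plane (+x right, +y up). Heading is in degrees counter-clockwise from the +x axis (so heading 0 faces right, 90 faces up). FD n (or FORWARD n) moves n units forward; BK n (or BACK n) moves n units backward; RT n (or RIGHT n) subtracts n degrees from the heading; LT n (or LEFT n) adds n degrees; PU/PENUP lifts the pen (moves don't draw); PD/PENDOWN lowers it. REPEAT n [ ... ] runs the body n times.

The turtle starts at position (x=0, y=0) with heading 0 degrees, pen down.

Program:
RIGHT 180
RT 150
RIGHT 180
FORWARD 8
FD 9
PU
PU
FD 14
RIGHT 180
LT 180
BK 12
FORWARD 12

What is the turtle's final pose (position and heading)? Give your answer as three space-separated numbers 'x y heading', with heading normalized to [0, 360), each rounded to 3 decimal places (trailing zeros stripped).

Executing turtle program step by step:
Start: pos=(0,0), heading=0, pen down
RT 180: heading 0 -> 180
RT 150: heading 180 -> 30
RT 180: heading 30 -> 210
FD 8: (0,0) -> (-6.928,-4) [heading=210, draw]
FD 9: (-6.928,-4) -> (-14.722,-8.5) [heading=210, draw]
PU: pen up
PU: pen up
FD 14: (-14.722,-8.5) -> (-26.847,-15.5) [heading=210, move]
RT 180: heading 210 -> 30
LT 180: heading 30 -> 210
BK 12: (-26.847,-15.5) -> (-16.454,-9.5) [heading=210, move]
FD 12: (-16.454,-9.5) -> (-26.847,-15.5) [heading=210, move]
Final: pos=(-26.847,-15.5), heading=210, 2 segment(s) drawn

Answer: -26.847 -15.5 210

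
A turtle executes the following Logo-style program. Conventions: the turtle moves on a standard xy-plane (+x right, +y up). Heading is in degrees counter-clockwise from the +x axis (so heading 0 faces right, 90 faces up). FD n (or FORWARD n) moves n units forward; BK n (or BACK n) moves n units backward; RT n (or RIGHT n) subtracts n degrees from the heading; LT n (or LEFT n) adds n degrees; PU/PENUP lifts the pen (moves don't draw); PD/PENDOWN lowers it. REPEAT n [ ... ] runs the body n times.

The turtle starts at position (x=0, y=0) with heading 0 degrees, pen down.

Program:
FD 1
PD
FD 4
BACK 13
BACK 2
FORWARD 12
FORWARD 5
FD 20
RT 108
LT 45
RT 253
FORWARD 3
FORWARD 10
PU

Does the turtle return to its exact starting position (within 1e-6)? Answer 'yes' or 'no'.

Executing turtle program step by step:
Start: pos=(0,0), heading=0, pen down
FD 1: (0,0) -> (1,0) [heading=0, draw]
PD: pen down
FD 4: (1,0) -> (5,0) [heading=0, draw]
BK 13: (5,0) -> (-8,0) [heading=0, draw]
BK 2: (-8,0) -> (-10,0) [heading=0, draw]
FD 12: (-10,0) -> (2,0) [heading=0, draw]
FD 5: (2,0) -> (7,0) [heading=0, draw]
FD 20: (7,0) -> (27,0) [heading=0, draw]
RT 108: heading 0 -> 252
LT 45: heading 252 -> 297
RT 253: heading 297 -> 44
FD 3: (27,0) -> (29.158,2.084) [heading=44, draw]
FD 10: (29.158,2.084) -> (36.351,9.031) [heading=44, draw]
PU: pen up
Final: pos=(36.351,9.031), heading=44, 9 segment(s) drawn

Start position: (0, 0)
Final position: (36.351, 9.031)
Distance = 37.456; >= 1e-6 -> NOT closed

Answer: no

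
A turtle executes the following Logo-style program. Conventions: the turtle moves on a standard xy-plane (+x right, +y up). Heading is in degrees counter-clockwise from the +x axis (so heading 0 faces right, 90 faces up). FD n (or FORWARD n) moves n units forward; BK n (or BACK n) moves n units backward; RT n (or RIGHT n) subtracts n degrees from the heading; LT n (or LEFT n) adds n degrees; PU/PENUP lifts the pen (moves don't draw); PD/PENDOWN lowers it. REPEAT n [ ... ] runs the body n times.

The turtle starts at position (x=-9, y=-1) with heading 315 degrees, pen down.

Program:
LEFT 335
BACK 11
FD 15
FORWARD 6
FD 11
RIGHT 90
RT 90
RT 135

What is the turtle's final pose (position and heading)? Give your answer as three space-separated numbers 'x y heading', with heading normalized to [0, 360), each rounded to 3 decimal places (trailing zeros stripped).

Executing turtle program step by step:
Start: pos=(-9,-1), heading=315, pen down
LT 335: heading 315 -> 290
BK 11: (-9,-1) -> (-12.762,9.337) [heading=290, draw]
FD 15: (-12.762,9.337) -> (-7.632,-4.759) [heading=290, draw]
FD 6: (-7.632,-4.759) -> (-5.58,-10.397) [heading=290, draw]
FD 11: (-5.58,-10.397) -> (-1.818,-20.734) [heading=290, draw]
RT 90: heading 290 -> 200
RT 90: heading 200 -> 110
RT 135: heading 110 -> 335
Final: pos=(-1.818,-20.734), heading=335, 4 segment(s) drawn

Answer: -1.818 -20.734 335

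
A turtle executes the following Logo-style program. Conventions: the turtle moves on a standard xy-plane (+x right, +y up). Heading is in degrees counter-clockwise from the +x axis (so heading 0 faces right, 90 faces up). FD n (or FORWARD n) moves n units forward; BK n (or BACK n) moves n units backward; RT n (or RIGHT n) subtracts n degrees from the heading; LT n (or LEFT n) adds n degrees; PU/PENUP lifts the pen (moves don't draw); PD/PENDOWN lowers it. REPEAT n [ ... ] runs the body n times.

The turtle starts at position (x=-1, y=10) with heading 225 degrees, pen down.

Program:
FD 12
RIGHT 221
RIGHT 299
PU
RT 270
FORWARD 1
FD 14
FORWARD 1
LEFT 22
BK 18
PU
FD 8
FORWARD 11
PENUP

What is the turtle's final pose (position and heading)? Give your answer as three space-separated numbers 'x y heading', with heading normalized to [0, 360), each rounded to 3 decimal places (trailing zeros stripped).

Answer: -24.985 8.329 177

Derivation:
Executing turtle program step by step:
Start: pos=(-1,10), heading=225, pen down
FD 12: (-1,10) -> (-9.485,1.515) [heading=225, draw]
RT 221: heading 225 -> 4
RT 299: heading 4 -> 65
PU: pen up
RT 270: heading 65 -> 155
FD 1: (-9.485,1.515) -> (-10.392,1.937) [heading=155, move]
FD 14: (-10.392,1.937) -> (-23.08,7.854) [heading=155, move]
FD 1: (-23.08,7.854) -> (-23.986,8.277) [heading=155, move]
LT 22: heading 155 -> 177
BK 18: (-23.986,8.277) -> (-6.011,7.335) [heading=177, move]
PU: pen up
FD 8: (-6.011,7.335) -> (-14,7.753) [heading=177, move]
FD 11: (-14,7.753) -> (-24.985,8.329) [heading=177, move]
PU: pen up
Final: pos=(-24.985,8.329), heading=177, 1 segment(s) drawn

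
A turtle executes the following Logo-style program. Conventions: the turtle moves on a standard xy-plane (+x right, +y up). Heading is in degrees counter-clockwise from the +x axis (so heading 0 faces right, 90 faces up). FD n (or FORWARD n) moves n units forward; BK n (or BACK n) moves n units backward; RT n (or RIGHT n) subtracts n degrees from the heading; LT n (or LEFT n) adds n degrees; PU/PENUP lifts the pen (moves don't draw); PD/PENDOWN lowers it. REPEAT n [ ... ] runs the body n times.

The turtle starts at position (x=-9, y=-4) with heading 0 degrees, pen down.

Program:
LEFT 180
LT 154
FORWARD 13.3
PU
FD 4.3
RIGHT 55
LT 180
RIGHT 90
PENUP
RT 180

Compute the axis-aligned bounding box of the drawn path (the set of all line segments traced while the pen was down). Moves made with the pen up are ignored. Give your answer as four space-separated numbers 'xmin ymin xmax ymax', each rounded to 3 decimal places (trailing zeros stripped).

Answer: -9 -9.83 2.954 -4

Derivation:
Executing turtle program step by step:
Start: pos=(-9,-4), heading=0, pen down
LT 180: heading 0 -> 180
LT 154: heading 180 -> 334
FD 13.3: (-9,-4) -> (2.954,-9.83) [heading=334, draw]
PU: pen up
FD 4.3: (2.954,-9.83) -> (6.819,-11.715) [heading=334, move]
RT 55: heading 334 -> 279
LT 180: heading 279 -> 99
RT 90: heading 99 -> 9
PU: pen up
RT 180: heading 9 -> 189
Final: pos=(6.819,-11.715), heading=189, 1 segment(s) drawn

Segment endpoints: x in {-9, 2.954}, y in {-9.83, -4}
xmin=-9, ymin=-9.83, xmax=2.954, ymax=-4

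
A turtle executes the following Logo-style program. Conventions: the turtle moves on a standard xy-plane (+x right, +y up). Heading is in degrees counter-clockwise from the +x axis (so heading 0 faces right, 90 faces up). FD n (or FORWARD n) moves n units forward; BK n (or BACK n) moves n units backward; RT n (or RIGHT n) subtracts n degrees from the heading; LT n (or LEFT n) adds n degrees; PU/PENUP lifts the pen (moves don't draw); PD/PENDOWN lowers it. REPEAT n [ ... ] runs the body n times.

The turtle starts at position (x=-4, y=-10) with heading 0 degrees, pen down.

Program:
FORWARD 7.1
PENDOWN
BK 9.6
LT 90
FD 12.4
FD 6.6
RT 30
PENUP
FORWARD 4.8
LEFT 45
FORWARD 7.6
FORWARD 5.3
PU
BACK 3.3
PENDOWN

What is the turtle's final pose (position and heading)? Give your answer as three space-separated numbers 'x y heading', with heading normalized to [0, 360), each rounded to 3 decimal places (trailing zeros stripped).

Executing turtle program step by step:
Start: pos=(-4,-10), heading=0, pen down
FD 7.1: (-4,-10) -> (3.1,-10) [heading=0, draw]
PD: pen down
BK 9.6: (3.1,-10) -> (-6.5,-10) [heading=0, draw]
LT 90: heading 0 -> 90
FD 12.4: (-6.5,-10) -> (-6.5,2.4) [heading=90, draw]
FD 6.6: (-6.5,2.4) -> (-6.5,9) [heading=90, draw]
RT 30: heading 90 -> 60
PU: pen up
FD 4.8: (-6.5,9) -> (-4.1,13.157) [heading=60, move]
LT 45: heading 60 -> 105
FD 7.6: (-4.1,13.157) -> (-6.067,20.498) [heading=105, move]
FD 5.3: (-6.067,20.498) -> (-7.439,25.617) [heading=105, move]
PU: pen up
BK 3.3: (-7.439,25.617) -> (-6.585,22.43) [heading=105, move]
PD: pen down
Final: pos=(-6.585,22.43), heading=105, 4 segment(s) drawn

Answer: -6.585 22.43 105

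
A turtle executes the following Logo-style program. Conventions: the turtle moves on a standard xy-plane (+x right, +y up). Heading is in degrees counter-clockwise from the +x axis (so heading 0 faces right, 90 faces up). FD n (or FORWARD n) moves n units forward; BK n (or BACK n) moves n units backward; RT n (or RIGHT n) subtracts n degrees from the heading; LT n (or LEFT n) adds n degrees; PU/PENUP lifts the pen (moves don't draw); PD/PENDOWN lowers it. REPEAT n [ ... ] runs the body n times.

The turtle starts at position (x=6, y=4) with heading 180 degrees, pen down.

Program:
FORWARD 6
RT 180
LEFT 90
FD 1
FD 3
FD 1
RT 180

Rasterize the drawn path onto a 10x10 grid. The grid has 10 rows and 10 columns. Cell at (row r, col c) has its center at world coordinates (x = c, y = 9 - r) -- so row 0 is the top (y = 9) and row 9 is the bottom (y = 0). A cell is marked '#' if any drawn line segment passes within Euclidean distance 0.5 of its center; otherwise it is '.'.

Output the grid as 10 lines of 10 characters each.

Segment 0: (6,4) -> (0,4)
Segment 1: (0,4) -> (0,5)
Segment 2: (0,5) -> (0,8)
Segment 3: (0,8) -> (0,9)

Answer: #.........
#.........
#.........
#.........
#.........
#######...
..........
..........
..........
..........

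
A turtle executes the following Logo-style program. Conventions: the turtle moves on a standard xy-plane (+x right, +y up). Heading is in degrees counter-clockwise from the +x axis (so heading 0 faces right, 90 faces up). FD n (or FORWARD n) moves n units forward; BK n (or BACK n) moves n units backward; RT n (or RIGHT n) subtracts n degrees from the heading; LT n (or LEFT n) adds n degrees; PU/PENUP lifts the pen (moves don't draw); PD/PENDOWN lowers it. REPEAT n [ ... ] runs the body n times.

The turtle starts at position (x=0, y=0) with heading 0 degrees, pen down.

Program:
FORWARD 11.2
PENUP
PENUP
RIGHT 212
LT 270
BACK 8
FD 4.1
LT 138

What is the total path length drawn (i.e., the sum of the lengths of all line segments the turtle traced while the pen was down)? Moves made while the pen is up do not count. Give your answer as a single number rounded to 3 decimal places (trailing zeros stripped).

Answer: 11.2

Derivation:
Executing turtle program step by step:
Start: pos=(0,0), heading=0, pen down
FD 11.2: (0,0) -> (11.2,0) [heading=0, draw]
PU: pen up
PU: pen up
RT 212: heading 0 -> 148
LT 270: heading 148 -> 58
BK 8: (11.2,0) -> (6.961,-6.784) [heading=58, move]
FD 4.1: (6.961,-6.784) -> (9.133,-3.307) [heading=58, move]
LT 138: heading 58 -> 196
Final: pos=(9.133,-3.307), heading=196, 1 segment(s) drawn

Segment lengths:
  seg 1: (0,0) -> (11.2,0), length = 11.2
Total = 11.2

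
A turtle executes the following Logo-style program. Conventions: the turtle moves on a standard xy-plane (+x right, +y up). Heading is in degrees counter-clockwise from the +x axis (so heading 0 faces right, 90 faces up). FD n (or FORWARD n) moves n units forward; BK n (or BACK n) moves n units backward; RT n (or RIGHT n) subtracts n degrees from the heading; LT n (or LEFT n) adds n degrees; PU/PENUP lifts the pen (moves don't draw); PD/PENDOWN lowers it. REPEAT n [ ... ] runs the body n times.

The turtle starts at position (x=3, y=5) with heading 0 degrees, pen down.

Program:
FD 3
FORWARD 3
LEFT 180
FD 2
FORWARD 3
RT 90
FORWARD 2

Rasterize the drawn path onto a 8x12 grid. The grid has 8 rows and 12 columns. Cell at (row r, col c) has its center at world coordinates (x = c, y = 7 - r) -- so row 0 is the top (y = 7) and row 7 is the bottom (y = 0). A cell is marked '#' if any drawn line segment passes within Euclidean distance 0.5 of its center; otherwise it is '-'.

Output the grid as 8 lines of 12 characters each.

Answer: ----#-------
----#-------
---#######--
------------
------------
------------
------------
------------

Derivation:
Segment 0: (3,5) -> (6,5)
Segment 1: (6,5) -> (9,5)
Segment 2: (9,5) -> (7,5)
Segment 3: (7,5) -> (4,5)
Segment 4: (4,5) -> (4,7)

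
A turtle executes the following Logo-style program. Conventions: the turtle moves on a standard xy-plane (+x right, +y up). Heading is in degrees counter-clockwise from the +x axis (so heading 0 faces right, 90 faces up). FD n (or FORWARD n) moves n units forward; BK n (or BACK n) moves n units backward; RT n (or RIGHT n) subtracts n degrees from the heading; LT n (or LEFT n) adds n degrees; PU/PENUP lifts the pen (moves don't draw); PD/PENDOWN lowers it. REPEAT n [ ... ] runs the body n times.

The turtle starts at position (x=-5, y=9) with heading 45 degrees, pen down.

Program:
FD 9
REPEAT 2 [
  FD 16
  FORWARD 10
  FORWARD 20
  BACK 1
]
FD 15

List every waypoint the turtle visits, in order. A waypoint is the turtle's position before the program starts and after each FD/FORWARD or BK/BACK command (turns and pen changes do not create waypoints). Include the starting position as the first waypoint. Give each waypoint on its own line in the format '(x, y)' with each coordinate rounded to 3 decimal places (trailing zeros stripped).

Executing turtle program step by step:
Start: pos=(-5,9), heading=45, pen down
FD 9: (-5,9) -> (1.364,15.364) [heading=45, draw]
REPEAT 2 [
  -- iteration 1/2 --
  FD 16: (1.364,15.364) -> (12.678,26.678) [heading=45, draw]
  FD 10: (12.678,26.678) -> (19.749,33.749) [heading=45, draw]
  FD 20: (19.749,33.749) -> (33.891,47.891) [heading=45, draw]
  BK 1: (33.891,47.891) -> (33.184,47.184) [heading=45, draw]
  -- iteration 2/2 --
  FD 16: (33.184,47.184) -> (44.497,58.497) [heading=45, draw]
  FD 10: (44.497,58.497) -> (51.569,65.569) [heading=45, draw]
  FD 20: (51.569,65.569) -> (65.711,79.711) [heading=45, draw]
  BK 1: (65.711,79.711) -> (65.004,79.004) [heading=45, draw]
]
FD 15: (65.004,79.004) -> (75.61,89.61) [heading=45, draw]
Final: pos=(75.61,89.61), heading=45, 10 segment(s) drawn
Waypoints (11 total):
(-5, 9)
(1.364, 15.364)
(12.678, 26.678)
(19.749, 33.749)
(33.891, 47.891)
(33.184, 47.184)
(44.497, 58.497)
(51.569, 65.569)
(65.711, 79.711)
(65.004, 79.004)
(75.61, 89.61)

Answer: (-5, 9)
(1.364, 15.364)
(12.678, 26.678)
(19.749, 33.749)
(33.891, 47.891)
(33.184, 47.184)
(44.497, 58.497)
(51.569, 65.569)
(65.711, 79.711)
(65.004, 79.004)
(75.61, 89.61)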